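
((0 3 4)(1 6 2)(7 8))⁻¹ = (0 4 3)(1 2 6)(7 8)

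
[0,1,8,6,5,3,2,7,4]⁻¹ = [0,1,6,5,8,4,3,7,2]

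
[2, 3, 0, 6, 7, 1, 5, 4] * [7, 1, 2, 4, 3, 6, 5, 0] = [2, 4, 7, 5, 0, 1, 6, 3]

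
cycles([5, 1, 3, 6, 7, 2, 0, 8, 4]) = (0 5 2 3 6)(4 7 8)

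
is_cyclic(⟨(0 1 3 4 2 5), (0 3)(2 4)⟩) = no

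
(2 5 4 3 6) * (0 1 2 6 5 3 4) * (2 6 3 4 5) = (0 1 6 3 2 4 5)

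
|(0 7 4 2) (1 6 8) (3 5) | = 12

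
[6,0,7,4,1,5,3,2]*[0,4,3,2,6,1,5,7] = [5,0,7,6,4,1,2,3]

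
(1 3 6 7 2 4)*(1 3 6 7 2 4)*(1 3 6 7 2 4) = (1 7)(2 3)(4 6)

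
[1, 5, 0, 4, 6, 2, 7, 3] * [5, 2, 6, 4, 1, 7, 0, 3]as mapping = [0→2, 1→7, 2→5, 3→1, 4→0, 5→6, 6→3, 7→4]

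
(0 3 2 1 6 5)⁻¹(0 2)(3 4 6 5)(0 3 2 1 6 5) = (0 2 4 5)(1 3)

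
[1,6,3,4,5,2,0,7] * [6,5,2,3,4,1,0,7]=[5,0,3,4,1,2,6,7] 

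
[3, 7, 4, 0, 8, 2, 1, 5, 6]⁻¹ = [3, 6, 5, 0, 2, 7, 8, 1, 4]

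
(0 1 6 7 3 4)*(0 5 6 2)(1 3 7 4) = (0 3 1 2)(4 5 6)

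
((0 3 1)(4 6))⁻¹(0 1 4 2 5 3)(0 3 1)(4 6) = (0 6 2 5 1 3)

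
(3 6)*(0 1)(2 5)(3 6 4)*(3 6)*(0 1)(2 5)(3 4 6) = (3 6 4)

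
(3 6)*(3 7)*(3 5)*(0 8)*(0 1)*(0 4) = (0 8 1 4)(3 6 7 5)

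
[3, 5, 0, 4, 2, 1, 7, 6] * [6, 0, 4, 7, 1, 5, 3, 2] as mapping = [0→7, 1→5, 2→6, 3→1, 4→4, 5→0, 6→2, 7→3] 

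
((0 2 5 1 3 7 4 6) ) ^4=(0 3) (1 6) (2 7) (4 5) 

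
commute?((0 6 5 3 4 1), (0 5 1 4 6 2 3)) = no:(0 6 5 3 4 1)*(0 5 1 4 6 2 3) = (0 2 3 6 1 5), (0 5 1 4 6 2 3)*(0 6 5 3 4 1) = (0 3 6 2 4 5)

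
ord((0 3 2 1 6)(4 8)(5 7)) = 10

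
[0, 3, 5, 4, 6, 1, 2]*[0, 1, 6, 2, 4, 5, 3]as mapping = [0→0, 1→2, 2→5, 3→4, 4→3, 5→1, 6→6]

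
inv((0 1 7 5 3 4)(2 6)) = (0 4 3 5 7 1)(2 6)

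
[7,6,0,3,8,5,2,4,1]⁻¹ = [2,8,6,3,7,5,1,0,4]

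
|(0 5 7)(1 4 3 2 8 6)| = 6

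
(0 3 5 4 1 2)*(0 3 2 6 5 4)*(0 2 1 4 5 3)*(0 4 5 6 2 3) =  (0 1 2 4 5 3 6)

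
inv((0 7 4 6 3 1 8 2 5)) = (0 5 2 8 1 3 6 4 7)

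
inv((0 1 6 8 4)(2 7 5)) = (0 4 8 6 1)(2 5 7)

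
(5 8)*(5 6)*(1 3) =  (1 3)(5 8 6)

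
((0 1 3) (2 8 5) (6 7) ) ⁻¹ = (0 3 1) (2 5 8) (6 7) 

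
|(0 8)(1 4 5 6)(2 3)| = 4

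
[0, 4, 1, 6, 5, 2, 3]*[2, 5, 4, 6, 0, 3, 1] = [2, 0, 5, 1, 3, 4, 6] 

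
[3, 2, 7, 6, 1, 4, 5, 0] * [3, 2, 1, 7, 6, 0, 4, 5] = [7, 1, 5, 4, 2, 6, 0, 3]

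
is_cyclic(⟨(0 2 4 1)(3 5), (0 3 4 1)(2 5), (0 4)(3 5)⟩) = no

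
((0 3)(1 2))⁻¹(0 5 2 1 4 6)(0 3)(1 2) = (1 2 4 6 3 5)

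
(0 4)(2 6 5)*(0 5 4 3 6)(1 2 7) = (0 3 6 4 5 7 1 2)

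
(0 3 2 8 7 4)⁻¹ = (0 4 7 8 2 3)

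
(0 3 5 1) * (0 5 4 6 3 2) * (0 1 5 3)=(0 2 1 3 4 6)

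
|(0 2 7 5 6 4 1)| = 7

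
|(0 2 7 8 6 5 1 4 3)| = 9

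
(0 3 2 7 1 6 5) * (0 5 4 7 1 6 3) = (1 3 2) (4 7 6) 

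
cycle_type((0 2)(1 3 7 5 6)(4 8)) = 2^2.5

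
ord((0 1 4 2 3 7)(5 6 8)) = 6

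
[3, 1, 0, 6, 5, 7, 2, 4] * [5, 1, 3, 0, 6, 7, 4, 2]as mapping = [0→0, 1→1, 2→5, 3→4, 4→7, 5→2, 6→3, 7→6]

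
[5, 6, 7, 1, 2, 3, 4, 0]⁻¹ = [7, 3, 4, 5, 6, 0, 1, 2]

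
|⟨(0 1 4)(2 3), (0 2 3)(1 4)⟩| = 120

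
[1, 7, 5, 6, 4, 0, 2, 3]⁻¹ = [5, 0, 6, 7, 4, 2, 3, 1]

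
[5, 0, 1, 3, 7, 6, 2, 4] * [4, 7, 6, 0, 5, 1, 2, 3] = [1, 4, 7, 0, 3, 2, 6, 5]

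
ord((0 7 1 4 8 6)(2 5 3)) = 6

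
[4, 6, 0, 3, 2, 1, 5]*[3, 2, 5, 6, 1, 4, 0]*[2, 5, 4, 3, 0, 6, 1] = [5, 2, 3, 1, 6, 4, 0]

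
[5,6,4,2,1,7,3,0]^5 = [7,1,2,3,4,0,6,5]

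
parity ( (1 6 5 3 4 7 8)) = even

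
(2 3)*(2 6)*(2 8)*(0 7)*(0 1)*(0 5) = (0 7 1 5)(2 3 6 8)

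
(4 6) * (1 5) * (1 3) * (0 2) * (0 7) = (0 2 7)(1 5 3)(4 6)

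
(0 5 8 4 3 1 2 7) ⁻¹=(0 7 2 1 3 4 8 5) 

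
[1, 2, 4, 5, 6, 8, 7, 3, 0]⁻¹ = [8, 0, 1, 7, 2, 3, 4, 6, 5]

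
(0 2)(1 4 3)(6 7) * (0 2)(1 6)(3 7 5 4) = (1 3 6 5 4 7)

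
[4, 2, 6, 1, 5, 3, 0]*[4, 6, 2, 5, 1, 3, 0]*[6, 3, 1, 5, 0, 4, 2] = [3, 1, 6, 2, 5, 4, 0]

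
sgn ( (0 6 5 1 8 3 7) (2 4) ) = -1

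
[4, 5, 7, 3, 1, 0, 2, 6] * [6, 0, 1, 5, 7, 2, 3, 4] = [7, 2, 4, 5, 0, 6, 1, 3]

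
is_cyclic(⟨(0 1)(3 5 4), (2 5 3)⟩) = no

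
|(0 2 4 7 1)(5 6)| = 10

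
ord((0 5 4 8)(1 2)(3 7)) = 4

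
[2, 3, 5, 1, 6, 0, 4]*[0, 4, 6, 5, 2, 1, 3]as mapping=[0→6, 1→5, 2→1, 3→4, 4→3, 5→0, 6→2]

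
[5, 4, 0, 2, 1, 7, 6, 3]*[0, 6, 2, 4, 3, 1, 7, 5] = [1, 3, 0, 2, 6, 5, 7, 4]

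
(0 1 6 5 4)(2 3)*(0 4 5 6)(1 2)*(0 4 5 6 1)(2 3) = (0 3)(1 4 5 6)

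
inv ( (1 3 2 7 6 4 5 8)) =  (1 8 5 4 6 7 2 3)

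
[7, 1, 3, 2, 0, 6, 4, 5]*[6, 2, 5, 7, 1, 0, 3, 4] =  [4, 2, 7, 5, 6, 3, 1, 0]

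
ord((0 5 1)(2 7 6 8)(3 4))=12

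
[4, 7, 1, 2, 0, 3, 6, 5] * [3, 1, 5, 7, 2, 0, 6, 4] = [2, 4, 1, 5, 3, 7, 6, 0]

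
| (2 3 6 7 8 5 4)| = 7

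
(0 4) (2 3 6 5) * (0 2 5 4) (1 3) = (1 3 6 4 2) 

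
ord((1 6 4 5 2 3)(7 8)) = 6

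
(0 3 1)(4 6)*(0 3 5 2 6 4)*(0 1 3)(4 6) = (0 5 2 4 6 1)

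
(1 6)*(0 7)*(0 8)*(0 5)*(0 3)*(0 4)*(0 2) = (0 7 8 5 3 4 2)(1 6)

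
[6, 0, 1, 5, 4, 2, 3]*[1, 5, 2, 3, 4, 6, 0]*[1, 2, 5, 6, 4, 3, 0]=[1, 2, 3, 0, 4, 5, 6]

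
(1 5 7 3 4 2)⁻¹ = (1 2 4 3 7 5)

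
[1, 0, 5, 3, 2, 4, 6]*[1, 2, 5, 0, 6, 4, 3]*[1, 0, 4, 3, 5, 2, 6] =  [4, 0, 5, 1, 2, 6, 3]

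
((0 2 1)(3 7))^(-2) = (0 2 1)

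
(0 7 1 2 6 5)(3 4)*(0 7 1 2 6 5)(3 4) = (0 1 6)(2 5 7)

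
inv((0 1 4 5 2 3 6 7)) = (0 7 6 3 2 5 4 1)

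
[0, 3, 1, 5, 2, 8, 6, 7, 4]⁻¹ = [0, 2, 4, 1, 8, 3, 6, 7, 5]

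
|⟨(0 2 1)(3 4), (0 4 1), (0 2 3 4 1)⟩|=120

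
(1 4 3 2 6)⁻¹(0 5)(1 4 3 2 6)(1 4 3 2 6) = (0 5)(1 4 3 2 6)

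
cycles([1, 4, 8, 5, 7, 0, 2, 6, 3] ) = (0 1 4 7 6 2 8 3 5)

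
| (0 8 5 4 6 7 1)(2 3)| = 14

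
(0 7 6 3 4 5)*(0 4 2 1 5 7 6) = (0 6 3 2 1 5 4 7)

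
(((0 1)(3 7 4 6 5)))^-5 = (0 1)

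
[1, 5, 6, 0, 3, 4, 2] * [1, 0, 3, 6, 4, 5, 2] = [0, 5, 2, 1, 6, 4, 3]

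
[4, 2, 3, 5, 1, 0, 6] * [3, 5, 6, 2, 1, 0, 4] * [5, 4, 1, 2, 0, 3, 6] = [4, 6, 1, 5, 3, 2, 0]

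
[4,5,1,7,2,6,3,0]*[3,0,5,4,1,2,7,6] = [1,2,0,6,5,7,4,3]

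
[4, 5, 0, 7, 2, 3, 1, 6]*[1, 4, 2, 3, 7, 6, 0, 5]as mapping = [0→7, 1→6, 2→1, 3→5, 4→2, 5→3, 6→4, 7→0]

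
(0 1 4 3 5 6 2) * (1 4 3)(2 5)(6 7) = (0 4 1 3 2)(5 7 6)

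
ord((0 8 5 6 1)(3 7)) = 10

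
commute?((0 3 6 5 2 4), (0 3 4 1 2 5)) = no:(0 3 6 5 2 4) * (0 3 4 1 2 5) = (0 4 3 6)(1 2), (0 3 4 1 2 5) * (0 3 6 5 2 4) = (0 6 5 3)(1 4)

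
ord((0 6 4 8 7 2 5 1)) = 8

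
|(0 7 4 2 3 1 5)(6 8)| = 14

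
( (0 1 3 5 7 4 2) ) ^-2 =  (0 4 5 1 2 7 3) 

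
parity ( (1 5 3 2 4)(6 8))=odd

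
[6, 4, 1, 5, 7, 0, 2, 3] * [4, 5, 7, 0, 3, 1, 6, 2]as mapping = [0→6, 1→3, 2→5, 3→1, 4→2, 5→4, 6→7, 7→0]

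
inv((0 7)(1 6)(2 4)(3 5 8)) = (0 7)(1 6)(2 4)(3 8 5)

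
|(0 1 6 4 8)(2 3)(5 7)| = 10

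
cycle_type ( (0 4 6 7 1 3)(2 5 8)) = 3.6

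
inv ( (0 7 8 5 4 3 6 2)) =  (0 2 6 3 4 5 8 7)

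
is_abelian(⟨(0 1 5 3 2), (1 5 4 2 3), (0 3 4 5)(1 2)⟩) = no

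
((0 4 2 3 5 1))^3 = (0 3)(1 2)(4 5)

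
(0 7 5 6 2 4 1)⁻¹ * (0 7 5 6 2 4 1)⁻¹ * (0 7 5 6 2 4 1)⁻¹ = (0 2 7 4 5 1 6)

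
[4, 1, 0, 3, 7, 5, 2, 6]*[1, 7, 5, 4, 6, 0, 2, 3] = [6, 7, 1, 4, 3, 0, 5, 2]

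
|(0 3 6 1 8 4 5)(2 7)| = 14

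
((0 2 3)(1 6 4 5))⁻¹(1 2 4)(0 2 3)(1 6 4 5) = (3 5 6)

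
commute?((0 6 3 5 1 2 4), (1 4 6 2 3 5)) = no:(0 6 3 5 1 2 4)*(1 4 6 2 3 5) = (0 2 6 5 4)(1 3), (1 4 6 2 3 5)*(0 6 3 5 1 2 4) = (0 6 4 3 1)(2 5)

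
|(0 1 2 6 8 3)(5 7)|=6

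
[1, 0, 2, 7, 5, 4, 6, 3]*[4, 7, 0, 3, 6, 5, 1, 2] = [7, 4, 0, 2, 5, 6, 1, 3]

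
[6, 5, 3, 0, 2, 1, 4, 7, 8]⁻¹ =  [3, 5, 4, 2, 6, 1, 0, 7, 8]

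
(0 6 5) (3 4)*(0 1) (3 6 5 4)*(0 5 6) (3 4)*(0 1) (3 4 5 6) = (0 3 5) (1 6 4) 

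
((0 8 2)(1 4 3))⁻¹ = (0 2 8)(1 3 4)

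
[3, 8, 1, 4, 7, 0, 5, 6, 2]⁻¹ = [5, 2, 8, 0, 3, 6, 7, 4, 1]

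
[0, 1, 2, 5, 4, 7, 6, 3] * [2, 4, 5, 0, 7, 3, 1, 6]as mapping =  [0→2, 1→4, 2→5, 3→3, 4→7, 5→6, 6→1, 7→0]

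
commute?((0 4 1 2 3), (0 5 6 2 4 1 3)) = no:(0 4 1 2 3) * (0 5 6 2 4 1 3) = (0 1 4 3 5 6 2), (0 5 6 2 4 1 3) * (0 4 1 2 3) = (0 5 6 3 4 2 1)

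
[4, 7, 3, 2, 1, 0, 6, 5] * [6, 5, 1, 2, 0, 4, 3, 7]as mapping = [0→0, 1→7, 2→2, 3→1, 4→5, 5→6, 6→3, 7→4]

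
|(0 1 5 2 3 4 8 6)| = 8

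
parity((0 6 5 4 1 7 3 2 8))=even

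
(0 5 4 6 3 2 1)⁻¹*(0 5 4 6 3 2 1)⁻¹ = (0 2 6 5 1 3 4)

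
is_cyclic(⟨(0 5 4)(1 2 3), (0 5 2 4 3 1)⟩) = no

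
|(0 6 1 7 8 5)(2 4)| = 6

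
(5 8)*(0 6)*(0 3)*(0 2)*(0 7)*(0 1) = (0 6 3 2 7 1)(5 8)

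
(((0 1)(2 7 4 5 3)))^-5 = (0 1)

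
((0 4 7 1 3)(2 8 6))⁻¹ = (0 3 1 7 4)(2 6 8)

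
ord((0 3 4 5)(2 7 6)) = 12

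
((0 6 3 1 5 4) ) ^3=(0 1) (3 4) (5 6) 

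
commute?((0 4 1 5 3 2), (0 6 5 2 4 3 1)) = no:(0 4 1 5 3 2) * (0 6 5 2 4 3 1) = (0 3 4)(1 2 6 5), (0 6 5 2 4 3 1) * (0 4 1 5 3 2) = (0 6 3 5)(1 4 2)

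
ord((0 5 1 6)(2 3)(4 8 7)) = 12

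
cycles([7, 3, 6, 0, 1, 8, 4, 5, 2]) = (0 7 5 8 2 6 4 1 3)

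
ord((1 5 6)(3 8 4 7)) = 12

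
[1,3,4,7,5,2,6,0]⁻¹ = [7,0,5,1,2,4,6,3]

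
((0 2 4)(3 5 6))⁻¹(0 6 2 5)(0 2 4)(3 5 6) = (2 3 4 6)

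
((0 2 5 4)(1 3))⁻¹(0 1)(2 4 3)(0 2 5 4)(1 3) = (0 1 5)(2 3)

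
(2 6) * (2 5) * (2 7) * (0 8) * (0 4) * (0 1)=(0 8 4 1)(2 6 5 7)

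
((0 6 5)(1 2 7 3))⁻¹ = (0 5 6)(1 3 7 2)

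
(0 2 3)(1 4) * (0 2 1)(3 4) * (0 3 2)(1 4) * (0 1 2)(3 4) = (0 3 1)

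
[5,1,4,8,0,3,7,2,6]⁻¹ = [4,1,7,5,2,0,8,6,3]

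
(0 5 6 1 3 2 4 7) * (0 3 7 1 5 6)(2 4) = (0 6 5)(1 7 3 4)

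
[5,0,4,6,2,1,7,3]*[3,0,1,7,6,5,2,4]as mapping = [0→5,1→3,2→6,3→2,4→1,5→0,6→4,7→7]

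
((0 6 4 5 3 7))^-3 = (0 5)(3 6)(4 7)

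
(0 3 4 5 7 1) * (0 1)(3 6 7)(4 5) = (0 6 7)(3 5)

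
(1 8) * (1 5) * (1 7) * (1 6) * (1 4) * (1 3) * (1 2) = (1 8 5 7 6 4 3 2)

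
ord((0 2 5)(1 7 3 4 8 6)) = 6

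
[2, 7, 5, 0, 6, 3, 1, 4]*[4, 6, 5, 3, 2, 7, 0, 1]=[5, 1, 7, 4, 0, 3, 6, 2]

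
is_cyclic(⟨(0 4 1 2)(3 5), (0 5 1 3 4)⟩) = no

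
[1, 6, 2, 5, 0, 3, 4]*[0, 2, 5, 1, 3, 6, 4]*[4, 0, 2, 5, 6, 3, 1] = [2, 6, 3, 1, 4, 0, 5]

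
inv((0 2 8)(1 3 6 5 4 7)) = (0 8 2)(1 7 4 5 6 3)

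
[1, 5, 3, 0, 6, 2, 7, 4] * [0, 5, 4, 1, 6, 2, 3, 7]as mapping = [0→5, 1→2, 2→1, 3→0, 4→3, 5→4, 6→7, 7→6]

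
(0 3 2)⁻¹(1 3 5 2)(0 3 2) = (0 1 2 5)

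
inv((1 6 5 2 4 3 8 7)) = (1 7 8 3 4 2 5 6)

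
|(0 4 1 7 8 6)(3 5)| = 6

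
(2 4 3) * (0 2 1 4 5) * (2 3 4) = (0 3 1 2 5)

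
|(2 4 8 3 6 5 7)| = 7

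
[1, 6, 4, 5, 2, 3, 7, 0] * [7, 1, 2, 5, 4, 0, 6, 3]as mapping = [0→1, 1→6, 2→4, 3→0, 4→2, 5→5, 6→3, 7→7]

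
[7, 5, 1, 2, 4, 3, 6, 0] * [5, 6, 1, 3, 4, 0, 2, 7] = [7, 0, 6, 1, 4, 3, 2, 5]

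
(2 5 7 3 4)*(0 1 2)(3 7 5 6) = (0 1 2 6 3 4)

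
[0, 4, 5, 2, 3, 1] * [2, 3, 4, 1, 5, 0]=[2, 5, 0, 4, 1, 3]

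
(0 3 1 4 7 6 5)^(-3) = (0 7 3 6 1 5 4)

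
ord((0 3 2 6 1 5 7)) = 7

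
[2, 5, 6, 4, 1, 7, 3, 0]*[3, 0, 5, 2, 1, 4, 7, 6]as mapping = [0→5, 1→4, 2→7, 3→1, 4→0, 5→6, 6→2, 7→3]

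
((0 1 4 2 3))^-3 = (0 4 3 1 2)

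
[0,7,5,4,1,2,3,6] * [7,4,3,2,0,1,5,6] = [7,6,1,0,4,3,2,5]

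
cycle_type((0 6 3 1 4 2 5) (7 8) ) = 2.7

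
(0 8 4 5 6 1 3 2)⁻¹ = (0 2 3 1 6 5 4 8)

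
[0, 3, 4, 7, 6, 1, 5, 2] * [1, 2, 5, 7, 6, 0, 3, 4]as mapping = [0→1, 1→7, 2→6, 3→4, 4→3, 5→2, 6→0, 7→5]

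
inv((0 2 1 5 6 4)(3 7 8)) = (0 4 6 5 1 2)(3 8 7)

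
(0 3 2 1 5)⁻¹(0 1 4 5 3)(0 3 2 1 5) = (0 2 3 5 4)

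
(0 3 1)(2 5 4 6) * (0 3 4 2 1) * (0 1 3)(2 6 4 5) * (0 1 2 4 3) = (0 5 6)(2 4 3)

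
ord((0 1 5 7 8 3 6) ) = 7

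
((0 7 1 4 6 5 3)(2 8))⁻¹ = (0 3 5 6 4 1 7)(2 8)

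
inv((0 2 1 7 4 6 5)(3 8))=(0 5 6 4 7 1 2)(3 8)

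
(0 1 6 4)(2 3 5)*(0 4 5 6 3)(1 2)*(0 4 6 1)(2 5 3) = (0 5)(1 2 4 6 3)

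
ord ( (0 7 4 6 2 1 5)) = 7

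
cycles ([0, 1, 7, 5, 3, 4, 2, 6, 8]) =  (2 7 6)(3 5 4)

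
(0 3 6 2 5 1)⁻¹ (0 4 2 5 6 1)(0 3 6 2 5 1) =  (0 3 4 5 1 2)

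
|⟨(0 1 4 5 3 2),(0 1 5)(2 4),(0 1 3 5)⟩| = 720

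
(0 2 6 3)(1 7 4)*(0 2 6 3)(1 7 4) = (0 6)(1 4 7)(2 3)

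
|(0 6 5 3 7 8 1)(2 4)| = 14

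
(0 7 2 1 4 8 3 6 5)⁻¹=(0 5 6 3 8 4 1 2 7)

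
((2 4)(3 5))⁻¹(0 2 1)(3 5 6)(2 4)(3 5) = (0 4 1)(3 6 5)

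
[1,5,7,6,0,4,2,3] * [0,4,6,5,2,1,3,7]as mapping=[0→4,1→1,2→7,3→3,4→0,5→2,6→6,7→5]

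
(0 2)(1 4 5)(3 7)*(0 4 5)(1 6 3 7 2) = (0 1 5 6 3 2 4)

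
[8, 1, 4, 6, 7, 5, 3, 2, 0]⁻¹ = [8, 1, 7, 6, 2, 5, 3, 4, 0]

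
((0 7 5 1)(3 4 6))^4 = (3 4 6)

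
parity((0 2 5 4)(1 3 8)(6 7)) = even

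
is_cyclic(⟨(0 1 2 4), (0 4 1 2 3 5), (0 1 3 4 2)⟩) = no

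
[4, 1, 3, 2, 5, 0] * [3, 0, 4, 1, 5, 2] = [5, 0, 1, 4, 2, 3]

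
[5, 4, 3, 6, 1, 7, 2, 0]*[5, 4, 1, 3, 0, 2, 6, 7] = [2, 0, 3, 6, 4, 7, 1, 5]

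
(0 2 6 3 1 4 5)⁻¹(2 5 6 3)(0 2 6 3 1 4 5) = (0 3 1 6)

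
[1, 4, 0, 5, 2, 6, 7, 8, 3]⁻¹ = [2, 0, 4, 8, 1, 3, 5, 6, 7]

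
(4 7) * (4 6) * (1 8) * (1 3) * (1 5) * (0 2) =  (0 2)(1 8 3 5)(4 7 6)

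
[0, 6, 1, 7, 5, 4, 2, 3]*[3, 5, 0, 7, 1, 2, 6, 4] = [3, 6, 5, 4, 2, 1, 0, 7]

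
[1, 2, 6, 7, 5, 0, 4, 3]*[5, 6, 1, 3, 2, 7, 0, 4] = [6, 1, 0, 4, 7, 5, 2, 3]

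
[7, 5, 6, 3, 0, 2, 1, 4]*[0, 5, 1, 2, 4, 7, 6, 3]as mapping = [0→3, 1→7, 2→6, 3→2, 4→0, 5→1, 6→5, 7→4]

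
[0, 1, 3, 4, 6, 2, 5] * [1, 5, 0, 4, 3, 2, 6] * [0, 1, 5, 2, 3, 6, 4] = [1, 6, 3, 2, 4, 0, 5]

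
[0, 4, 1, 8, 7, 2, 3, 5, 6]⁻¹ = [0, 2, 5, 6, 1, 7, 8, 4, 3]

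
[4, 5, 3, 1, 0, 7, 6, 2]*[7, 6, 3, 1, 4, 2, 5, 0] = [4, 2, 1, 6, 7, 0, 5, 3]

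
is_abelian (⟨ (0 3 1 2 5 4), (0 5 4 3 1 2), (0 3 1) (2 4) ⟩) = no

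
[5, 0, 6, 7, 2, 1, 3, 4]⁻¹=[1, 5, 4, 6, 7, 0, 2, 3]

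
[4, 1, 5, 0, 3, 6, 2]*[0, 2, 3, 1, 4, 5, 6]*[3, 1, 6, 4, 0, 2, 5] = [0, 6, 2, 3, 1, 5, 4]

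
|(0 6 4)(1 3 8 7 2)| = 15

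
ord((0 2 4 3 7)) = 5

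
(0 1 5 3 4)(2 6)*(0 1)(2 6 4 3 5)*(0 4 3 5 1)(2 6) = (0 4)(1 6 2 3 5)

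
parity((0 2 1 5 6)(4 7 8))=even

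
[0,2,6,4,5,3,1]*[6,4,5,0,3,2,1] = [6,5,1,3,2,0,4]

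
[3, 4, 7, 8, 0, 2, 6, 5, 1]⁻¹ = [4, 8, 5, 0, 1, 7, 6, 2, 3]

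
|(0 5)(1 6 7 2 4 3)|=6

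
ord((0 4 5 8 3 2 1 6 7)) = 9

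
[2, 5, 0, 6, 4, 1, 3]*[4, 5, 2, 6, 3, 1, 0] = [2, 1, 4, 0, 3, 5, 6]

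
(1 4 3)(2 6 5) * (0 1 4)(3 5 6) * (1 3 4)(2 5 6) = (0 3 1)(2 4 6)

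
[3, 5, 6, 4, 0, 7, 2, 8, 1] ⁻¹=[4, 8, 6, 0, 3, 1, 2, 5, 7] 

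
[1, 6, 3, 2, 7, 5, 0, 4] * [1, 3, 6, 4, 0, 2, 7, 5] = [3, 7, 4, 6, 5, 2, 1, 0]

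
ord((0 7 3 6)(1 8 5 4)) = 4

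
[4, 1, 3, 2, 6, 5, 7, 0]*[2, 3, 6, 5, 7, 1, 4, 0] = [7, 3, 5, 6, 4, 1, 0, 2]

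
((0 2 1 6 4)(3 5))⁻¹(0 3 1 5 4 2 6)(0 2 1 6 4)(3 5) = (0 1 4 2 5 6 3)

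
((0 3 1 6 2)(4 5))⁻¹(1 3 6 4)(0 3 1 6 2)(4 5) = (1 2 5 6)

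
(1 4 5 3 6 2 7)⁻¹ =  (1 7 2 6 3 5 4)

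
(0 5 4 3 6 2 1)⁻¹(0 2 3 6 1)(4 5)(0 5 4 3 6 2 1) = (0 5 1 6 2)(3 4)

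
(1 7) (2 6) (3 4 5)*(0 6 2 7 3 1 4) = (0 6 7 4 5 1 3) 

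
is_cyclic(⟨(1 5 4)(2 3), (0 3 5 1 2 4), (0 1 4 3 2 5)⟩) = no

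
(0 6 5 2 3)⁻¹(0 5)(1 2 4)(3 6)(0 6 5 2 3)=(0 5)(1 3 4)(2 6)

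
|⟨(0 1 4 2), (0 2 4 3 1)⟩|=120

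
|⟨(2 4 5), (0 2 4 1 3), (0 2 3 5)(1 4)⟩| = 360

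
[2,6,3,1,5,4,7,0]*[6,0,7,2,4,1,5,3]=[7,5,2,0,1,4,3,6]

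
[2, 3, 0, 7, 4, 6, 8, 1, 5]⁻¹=[2, 7, 0, 1, 4, 8, 5, 3, 6]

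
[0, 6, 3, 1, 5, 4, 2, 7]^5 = [0, 6, 3, 1, 5, 4, 2, 7]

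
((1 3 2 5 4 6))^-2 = (1 4 2)(3 6 5)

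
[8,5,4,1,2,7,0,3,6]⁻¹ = [6,3,4,7,2,1,8,5,0]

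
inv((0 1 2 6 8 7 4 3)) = (0 3 4 7 8 6 2 1)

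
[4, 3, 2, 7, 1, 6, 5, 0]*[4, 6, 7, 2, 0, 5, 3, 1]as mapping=[0→0, 1→2, 2→7, 3→1, 4→6, 5→3, 6→5, 7→4]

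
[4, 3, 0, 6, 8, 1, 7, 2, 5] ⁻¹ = [2, 5, 7, 1, 0, 8, 3, 6, 4] 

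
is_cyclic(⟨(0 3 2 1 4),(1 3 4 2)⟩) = no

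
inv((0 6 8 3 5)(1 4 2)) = (0 5 3 8 6)(1 2 4)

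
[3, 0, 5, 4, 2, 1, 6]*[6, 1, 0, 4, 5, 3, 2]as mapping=[0→4, 1→6, 2→3, 3→5, 4→0, 5→1, 6→2]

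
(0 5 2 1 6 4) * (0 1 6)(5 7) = (0 7 5 2 6 4 1)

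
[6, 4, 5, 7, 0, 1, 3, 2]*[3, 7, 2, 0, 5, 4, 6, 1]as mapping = [0→6, 1→5, 2→4, 3→1, 4→3, 5→7, 6→0, 7→2]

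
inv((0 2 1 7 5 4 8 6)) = (0 6 8 4 5 7 1 2)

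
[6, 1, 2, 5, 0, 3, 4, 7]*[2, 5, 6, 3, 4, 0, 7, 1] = [7, 5, 6, 0, 2, 3, 4, 1]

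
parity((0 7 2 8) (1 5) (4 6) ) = odd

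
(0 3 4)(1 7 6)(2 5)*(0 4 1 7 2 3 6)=(0 6 7)(1 2 5 3)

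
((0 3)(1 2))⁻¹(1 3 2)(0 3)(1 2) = (0 1 2)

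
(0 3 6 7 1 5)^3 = (0 7)(1 3)(5 6)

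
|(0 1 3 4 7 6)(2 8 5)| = 6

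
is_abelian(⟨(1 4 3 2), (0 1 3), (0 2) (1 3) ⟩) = no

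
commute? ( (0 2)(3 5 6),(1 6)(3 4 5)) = no: (0 2)(3 5 6)*(1 6)(3 4 5) = (0 2)(1 6 4 5),(1 6)(3 4 5)*(0 2)(3 5 6) = (0 2)(1 3 4 6)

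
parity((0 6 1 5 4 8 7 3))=odd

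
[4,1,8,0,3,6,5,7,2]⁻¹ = [3,1,8,4,0,6,5,7,2]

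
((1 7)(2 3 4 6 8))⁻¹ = (1 7)(2 8 6 4 3)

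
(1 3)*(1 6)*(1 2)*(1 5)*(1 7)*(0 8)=(0 8)(1 3 6 2 5 7)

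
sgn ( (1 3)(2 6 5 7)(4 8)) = -1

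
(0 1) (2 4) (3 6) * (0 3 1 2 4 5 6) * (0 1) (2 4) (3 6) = (0 4 2 5 3 1 6) 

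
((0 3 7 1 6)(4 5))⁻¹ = (0 6 1 7 3)(4 5)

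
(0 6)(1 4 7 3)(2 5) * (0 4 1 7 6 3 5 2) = (0 3 7 5)(4 6)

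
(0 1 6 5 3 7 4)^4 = (0 3 1 7 6 4 5)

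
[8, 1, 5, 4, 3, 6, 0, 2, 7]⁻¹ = [6, 1, 7, 4, 3, 2, 5, 8, 0]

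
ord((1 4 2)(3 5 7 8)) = 12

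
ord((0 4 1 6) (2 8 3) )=12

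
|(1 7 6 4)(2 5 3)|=12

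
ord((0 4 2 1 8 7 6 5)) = 8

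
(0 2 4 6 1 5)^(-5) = (0 2 4 6 1 5)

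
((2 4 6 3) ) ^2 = (2 6) (3 4) 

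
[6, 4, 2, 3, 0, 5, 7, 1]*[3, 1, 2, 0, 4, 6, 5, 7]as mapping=[0→5, 1→4, 2→2, 3→0, 4→3, 5→6, 6→7, 7→1]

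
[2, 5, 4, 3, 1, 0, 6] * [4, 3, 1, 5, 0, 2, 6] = [1, 2, 0, 5, 3, 4, 6] 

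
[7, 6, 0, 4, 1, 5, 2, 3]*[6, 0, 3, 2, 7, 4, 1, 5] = [5, 1, 6, 7, 0, 4, 3, 2]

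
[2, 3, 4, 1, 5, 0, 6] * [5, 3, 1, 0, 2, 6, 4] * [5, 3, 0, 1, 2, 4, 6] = [3, 5, 0, 1, 6, 4, 2]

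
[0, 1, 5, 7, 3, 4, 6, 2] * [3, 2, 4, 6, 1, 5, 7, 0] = [3, 2, 5, 0, 6, 1, 7, 4]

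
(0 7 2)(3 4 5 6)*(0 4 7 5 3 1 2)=(0 5 6 1 2 4 3 7)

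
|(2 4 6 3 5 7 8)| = 7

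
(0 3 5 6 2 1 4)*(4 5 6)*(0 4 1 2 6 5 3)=(1 3 5)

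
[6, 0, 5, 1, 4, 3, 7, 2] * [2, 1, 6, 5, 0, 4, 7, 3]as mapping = [0→7, 1→2, 2→4, 3→1, 4→0, 5→5, 6→3, 7→6]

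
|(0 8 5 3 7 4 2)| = 7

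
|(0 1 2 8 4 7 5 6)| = 8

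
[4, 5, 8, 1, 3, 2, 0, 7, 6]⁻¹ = [6, 3, 5, 4, 0, 1, 8, 7, 2]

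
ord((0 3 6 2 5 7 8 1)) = 8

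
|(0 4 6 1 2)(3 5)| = 10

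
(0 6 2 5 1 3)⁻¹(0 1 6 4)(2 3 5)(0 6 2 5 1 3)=(0 1 5)(2 4 6 3)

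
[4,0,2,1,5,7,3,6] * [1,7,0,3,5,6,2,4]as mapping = [0→5,1→1,2→0,3→7,4→6,5→4,6→3,7→2]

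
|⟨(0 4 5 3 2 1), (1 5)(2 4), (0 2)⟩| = 720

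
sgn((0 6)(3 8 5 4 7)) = -1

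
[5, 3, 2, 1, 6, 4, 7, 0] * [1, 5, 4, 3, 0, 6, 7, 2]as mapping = [0→6, 1→3, 2→4, 3→5, 4→7, 5→0, 6→2, 7→1]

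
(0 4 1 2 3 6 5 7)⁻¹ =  (0 7 5 6 3 2 1 4)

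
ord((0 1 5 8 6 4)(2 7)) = 6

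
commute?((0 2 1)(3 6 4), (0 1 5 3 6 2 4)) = no:(0 2 1)(3 6 4)*(0 1 5 3 6 2 4) = (0 4 6)(2 5 3), (0 1 5 3 6 2 4)*(0 2 1)(3 6 4) = (1 5 6)(2 3 4)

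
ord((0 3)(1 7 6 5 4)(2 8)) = 10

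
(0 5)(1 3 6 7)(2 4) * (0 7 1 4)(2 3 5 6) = (0 6 1 5 7 4 3 2)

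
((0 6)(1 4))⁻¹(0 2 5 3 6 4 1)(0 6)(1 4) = (0 1 4 6 2 5 3)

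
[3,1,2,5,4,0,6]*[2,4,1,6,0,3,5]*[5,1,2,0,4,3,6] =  [6,4,1,0,5,2,3]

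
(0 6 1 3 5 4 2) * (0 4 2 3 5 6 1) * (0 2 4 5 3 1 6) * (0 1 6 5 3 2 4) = (0 5) (1 2 3) (4 6) 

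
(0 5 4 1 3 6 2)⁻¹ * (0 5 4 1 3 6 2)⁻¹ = (0 6 1 5 2 3 4)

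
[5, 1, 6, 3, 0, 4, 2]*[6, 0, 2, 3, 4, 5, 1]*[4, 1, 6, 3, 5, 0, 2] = [0, 4, 1, 3, 2, 5, 6]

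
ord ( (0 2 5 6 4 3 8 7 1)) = 9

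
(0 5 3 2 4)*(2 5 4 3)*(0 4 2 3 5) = (0 2 5 3)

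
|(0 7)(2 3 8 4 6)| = 10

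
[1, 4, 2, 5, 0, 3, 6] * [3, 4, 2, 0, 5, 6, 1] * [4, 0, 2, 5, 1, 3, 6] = [1, 3, 2, 6, 5, 4, 0]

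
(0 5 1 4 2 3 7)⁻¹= (0 7 3 2 4 1 5)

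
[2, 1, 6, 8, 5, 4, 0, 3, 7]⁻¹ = [6, 1, 0, 7, 5, 4, 2, 8, 3]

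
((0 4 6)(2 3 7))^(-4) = (0 6 4)(2 7 3)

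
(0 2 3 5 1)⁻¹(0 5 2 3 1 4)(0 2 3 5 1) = (0 4 2 1 3 5)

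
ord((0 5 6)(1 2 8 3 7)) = 15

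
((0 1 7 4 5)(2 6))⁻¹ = (0 5 4 7 1)(2 6)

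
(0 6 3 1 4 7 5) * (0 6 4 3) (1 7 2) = (0 4 2 1 3 7 5 6) 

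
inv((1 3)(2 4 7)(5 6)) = (1 3)(2 7 4)(5 6)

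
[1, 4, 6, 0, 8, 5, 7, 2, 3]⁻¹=[3, 0, 7, 8, 1, 5, 2, 6, 4]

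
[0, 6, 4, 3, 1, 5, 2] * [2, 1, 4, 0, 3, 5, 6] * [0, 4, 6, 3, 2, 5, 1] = [6, 1, 3, 0, 4, 5, 2]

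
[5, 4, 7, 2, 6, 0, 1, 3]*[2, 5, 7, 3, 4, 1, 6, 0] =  [1, 4, 0, 7, 6, 2, 5, 3]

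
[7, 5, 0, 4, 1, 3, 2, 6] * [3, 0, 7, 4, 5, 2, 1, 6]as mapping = [0→6, 1→2, 2→3, 3→5, 4→0, 5→4, 6→7, 7→1]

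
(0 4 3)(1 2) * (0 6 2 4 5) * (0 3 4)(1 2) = (0 5 3 6 1)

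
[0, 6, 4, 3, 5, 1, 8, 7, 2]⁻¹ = [0, 5, 8, 3, 2, 4, 1, 7, 6]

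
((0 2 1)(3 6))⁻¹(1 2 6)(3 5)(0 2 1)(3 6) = (0 1 3)(5 6)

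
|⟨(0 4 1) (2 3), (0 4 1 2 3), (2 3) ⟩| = 120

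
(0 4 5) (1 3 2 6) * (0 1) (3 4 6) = (0 6) (1 4 5) (2 3) 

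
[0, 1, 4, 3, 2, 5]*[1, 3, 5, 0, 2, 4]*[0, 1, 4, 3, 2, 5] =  [1, 3, 4, 0, 5, 2] 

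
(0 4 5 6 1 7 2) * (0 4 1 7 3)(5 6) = (0 1 3)(2 4 6 7)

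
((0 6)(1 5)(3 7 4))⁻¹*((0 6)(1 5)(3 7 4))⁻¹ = (3 7 4)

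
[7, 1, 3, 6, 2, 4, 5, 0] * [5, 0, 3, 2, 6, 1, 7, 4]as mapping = [0→4, 1→0, 2→2, 3→7, 4→3, 5→6, 6→1, 7→5]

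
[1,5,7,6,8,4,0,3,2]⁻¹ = [6,0,8,7,5,1,3,2,4]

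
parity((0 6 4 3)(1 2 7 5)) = even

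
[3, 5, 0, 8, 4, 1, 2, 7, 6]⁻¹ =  [2, 5, 6, 0, 4, 1, 8, 7, 3]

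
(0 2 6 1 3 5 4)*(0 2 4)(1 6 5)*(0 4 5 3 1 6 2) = (0 5 4)(2 3 6)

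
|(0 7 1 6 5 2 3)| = 7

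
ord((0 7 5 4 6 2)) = 6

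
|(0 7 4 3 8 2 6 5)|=8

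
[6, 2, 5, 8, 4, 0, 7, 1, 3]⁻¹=[5, 7, 1, 8, 4, 2, 0, 6, 3]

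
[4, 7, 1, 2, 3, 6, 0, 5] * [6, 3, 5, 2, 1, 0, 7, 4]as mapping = [0→1, 1→4, 2→3, 3→5, 4→2, 5→7, 6→6, 7→0]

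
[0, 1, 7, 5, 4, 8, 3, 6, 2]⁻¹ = [0, 1, 8, 6, 4, 3, 7, 2, 5]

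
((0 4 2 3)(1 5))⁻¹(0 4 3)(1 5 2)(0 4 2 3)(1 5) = (0 4 2)(1 3 5)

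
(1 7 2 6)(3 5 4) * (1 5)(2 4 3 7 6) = (1 6 5 3)(4 7)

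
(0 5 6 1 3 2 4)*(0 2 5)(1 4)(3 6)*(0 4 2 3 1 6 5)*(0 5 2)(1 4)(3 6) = (0 1 2 3 5 4 6)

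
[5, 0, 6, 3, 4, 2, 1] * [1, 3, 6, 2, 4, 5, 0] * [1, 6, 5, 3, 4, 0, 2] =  [0, 6, 1, 5, 4, 2, 3]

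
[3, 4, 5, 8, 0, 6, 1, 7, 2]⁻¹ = [4, 6, 8, 0, 1, 2, 5, 7, 3]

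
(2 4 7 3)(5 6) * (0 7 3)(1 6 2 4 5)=(0 7)(1 6)(2 5)(3 4)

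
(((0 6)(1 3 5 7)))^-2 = (1 5)(3 7)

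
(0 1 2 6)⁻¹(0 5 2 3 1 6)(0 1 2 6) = (0 1 5 6 3 2)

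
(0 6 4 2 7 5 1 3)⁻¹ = (0 3 1 5 7 2 4 6)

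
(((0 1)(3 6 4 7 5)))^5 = (0 1)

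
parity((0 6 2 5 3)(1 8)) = odd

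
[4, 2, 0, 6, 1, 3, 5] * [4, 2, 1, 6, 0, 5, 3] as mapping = [0→0, 1→1, 2→4, 3→3, 4→2, 5→6, 6→5] 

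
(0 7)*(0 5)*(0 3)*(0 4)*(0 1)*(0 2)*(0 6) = (0 7 5 3 4 1 2 6)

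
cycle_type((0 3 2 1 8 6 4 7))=8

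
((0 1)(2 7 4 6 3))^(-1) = (0 1)(2 3 6 4 7)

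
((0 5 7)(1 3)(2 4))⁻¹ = (0 7 5)(1 3)(2 4)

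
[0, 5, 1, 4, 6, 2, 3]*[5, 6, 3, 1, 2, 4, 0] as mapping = [0→5, 1→4, 2→6, 3→2, 4→0, 5→3, 6→1] 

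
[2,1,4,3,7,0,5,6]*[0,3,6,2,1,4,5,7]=[6,3,1,2,7,0,4,5]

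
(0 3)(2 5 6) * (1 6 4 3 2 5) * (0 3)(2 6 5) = (0 6 2 1 5 4)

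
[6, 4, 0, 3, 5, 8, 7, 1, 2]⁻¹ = [2, 7, 8, 3, 1, 4, 0, 6, 5]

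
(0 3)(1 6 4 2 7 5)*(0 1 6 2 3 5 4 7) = (0 5 6 7 4 3 1 2)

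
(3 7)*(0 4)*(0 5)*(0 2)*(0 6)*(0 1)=(0 4 5 2 6 1)(3 7)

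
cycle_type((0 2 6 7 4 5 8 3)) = 8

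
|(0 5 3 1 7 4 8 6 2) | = 9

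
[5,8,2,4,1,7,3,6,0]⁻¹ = [8,4,2,6,3,0,7,5,1]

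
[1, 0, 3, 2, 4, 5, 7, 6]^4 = [0, 1, 2, 3, 4, 5, 6, 7]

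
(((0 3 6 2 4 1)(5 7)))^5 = (0 1 4 2 6 3)(5 7)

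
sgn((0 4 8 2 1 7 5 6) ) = -1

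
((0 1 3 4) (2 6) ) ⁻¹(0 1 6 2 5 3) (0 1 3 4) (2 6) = (1 3 2 6 5 4) 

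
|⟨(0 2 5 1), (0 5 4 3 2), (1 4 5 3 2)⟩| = 720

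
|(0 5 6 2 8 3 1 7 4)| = 9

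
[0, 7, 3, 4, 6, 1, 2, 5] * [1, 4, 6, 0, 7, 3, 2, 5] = [1, 5, 0, 7, 2, 4, 6, 3]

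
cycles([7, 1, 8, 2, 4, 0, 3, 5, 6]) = (0 7 5) (2 8 6 3) 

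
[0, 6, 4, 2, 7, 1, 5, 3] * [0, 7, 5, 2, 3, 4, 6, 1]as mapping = [0→0, 1→6, 2→3, 3→5, 4→1, 5→7, 6→4, 7→2]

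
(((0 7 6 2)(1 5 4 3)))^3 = (0 2 6 7)(1 3 4 5)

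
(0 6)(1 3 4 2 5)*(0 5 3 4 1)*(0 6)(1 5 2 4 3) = (1 3 5 6 2)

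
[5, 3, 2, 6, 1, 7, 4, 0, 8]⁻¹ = [7, 4, 2, 1, 6, 0, 3, 5, 8]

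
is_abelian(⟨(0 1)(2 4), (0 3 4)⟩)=no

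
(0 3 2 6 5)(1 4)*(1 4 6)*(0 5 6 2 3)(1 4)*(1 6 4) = (1 2)(4 6)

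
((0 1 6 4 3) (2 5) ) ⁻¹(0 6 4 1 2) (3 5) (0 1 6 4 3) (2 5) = (0 2) (1 4 3 6 5) 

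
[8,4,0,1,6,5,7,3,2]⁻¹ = [2,3,8,7,1,5,4,6,0]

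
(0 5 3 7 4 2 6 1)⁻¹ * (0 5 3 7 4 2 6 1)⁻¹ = (0 6 4 3)(1 2 7 5)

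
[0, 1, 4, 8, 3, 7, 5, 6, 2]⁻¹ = [0, 1, 8, 4, 2, 6, 7, 5, 3]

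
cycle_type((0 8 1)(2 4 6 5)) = 3.4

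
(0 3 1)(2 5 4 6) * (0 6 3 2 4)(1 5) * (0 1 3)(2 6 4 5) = (0 6 5 1 4)(2 3)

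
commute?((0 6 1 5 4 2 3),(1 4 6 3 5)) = no:(0 6 1 5 4 2 3) * (1 4 6 3 5) = (0 3)(2 5 6 4),(1 4 6 3 5) * (0 6 1 5 4 2 3) = (0 6)(1 2 3 4)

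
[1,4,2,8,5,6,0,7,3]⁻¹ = [6,0,2,8,1,4,5,7,3]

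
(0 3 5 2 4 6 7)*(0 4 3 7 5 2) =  (0 7 4 6 5)(2 3)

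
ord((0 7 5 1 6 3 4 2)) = 8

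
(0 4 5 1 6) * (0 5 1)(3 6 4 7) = (0 7 3 6 5)(1 4)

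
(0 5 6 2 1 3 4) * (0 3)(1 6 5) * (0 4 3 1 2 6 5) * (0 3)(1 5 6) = (0 2 6 1 4 5 3)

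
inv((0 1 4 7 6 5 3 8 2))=(0 2 8 3 5 6 7 4 1)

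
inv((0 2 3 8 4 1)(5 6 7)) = (0 1 4 8 3 2)(5 7 6)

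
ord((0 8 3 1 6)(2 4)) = 10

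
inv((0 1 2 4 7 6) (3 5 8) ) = (0 6 7 4 2 1) (3 8 5) 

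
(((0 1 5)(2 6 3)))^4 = (0 1 5)(2 6 3)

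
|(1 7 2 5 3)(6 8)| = 10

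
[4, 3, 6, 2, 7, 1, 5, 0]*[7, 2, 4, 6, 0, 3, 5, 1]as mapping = [0→0, 1→6, 2→5, 3→4, 4→1, 5→2, 6→3, 7→7]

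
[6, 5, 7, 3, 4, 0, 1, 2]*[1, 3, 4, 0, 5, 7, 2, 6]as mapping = [0→2, 1→7, 2→6, 3→0, 4→5, 5→1, 6→3, 7→4]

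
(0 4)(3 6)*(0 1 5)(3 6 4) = (0 3 4 1 5)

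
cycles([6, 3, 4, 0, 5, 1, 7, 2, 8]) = (0 6 7 2 4 5 1 3)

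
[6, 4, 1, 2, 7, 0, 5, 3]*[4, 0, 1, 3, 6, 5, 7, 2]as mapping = [0→7, 1→6, 2→0, 3→1, 4→2, 5→4, 6→5, 7→3]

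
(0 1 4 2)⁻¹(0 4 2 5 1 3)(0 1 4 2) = (0 5 4 3 1 2)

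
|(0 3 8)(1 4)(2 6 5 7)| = 12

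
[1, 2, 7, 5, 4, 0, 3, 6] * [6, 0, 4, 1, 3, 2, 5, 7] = [0, 4, 7, 2, 3, 6, 1, 5]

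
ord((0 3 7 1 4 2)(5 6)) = 6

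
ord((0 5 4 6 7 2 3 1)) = 8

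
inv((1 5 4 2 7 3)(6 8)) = (1 3 7 2 4 5)(6 8)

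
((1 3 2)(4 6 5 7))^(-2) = (1 3 2)(4 5)(6 7)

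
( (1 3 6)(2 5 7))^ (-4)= (1 6 3)(2 7 5)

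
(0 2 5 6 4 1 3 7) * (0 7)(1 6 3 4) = (0 2 5 3)(1 4 6)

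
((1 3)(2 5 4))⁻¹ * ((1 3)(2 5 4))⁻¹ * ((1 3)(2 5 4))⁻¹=(1 3)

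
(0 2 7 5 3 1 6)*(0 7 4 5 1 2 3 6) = (0 3 2 4 5 6 7 1)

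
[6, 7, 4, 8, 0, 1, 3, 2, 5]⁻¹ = [4, 5, 7, 6, 2, 8, 0, 1, 3]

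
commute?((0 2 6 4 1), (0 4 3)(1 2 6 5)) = no:(0 2 6 4 1) * (0 4 3)(1 2 6 5) = (0 6 3)(1 4 2 5), (0 4 3)(1 2 6 5) * (0 2 6 4 1) = (0 1 6 5)(2 4 3)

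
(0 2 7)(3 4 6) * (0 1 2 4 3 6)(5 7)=(0 4)(1 2 5 7)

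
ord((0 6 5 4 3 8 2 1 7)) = 9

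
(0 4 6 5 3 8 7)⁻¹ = (0 7 8 3 5 6 4)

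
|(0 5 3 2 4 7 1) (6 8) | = 14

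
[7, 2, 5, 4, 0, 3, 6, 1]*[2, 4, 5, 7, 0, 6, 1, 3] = [3, 5, 6, 0, 2, 7, 1, 4]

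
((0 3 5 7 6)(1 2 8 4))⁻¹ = (0 6 7 5 3)(1 4 8 2)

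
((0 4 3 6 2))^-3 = (0 3 2 4 6)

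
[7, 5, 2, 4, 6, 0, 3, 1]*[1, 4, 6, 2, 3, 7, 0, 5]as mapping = [0→5, 1→7, 2→6, 3→3, 4→0, 5→1, 6→2, 7→4]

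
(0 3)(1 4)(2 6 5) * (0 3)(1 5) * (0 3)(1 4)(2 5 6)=(0 3)(4 6)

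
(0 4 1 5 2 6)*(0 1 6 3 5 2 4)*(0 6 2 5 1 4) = (0 6 4 2 3 1 5)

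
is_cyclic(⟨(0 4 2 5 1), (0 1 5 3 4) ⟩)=no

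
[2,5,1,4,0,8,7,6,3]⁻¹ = [4,2,0,8,3,1,7,6,5]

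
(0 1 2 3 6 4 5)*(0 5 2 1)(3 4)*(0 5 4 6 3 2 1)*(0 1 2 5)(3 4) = (2 6 5 3 4)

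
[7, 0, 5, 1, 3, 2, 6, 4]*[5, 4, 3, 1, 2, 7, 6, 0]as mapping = [0→0, 1→5, 2→7, 3→4, 4→1, 5→3, 6→6, 7→2]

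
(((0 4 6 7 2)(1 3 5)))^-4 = (0 4 6 7 2)(1 5 3)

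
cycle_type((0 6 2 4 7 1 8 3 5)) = 9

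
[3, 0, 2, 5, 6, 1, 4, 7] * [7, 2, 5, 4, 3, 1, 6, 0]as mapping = [0→4, 1→7, 2→5, 3→1, 4→6, 5→2, 6→3, 7→0]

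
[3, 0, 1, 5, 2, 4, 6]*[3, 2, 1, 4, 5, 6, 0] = [4, 3, 2, 6, 1, 5, 0]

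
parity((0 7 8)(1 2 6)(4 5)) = odd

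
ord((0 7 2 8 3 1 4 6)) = 8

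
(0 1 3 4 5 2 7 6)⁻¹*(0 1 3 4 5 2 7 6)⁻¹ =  (0 7 5 3)(1 6 2 4)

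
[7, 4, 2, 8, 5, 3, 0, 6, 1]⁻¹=[6, 8, 2, 5, 1, 4, 7, 0, 3]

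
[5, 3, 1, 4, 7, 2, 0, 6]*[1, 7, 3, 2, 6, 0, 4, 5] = [0, 2, 7, 6, 5, 3, 1, 4] 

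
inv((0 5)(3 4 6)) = (0 5)(3 6 4)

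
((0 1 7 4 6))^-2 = (0 4 1 6 7)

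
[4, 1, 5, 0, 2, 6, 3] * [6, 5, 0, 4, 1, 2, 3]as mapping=[0→1, 1→5, 2→2, 3→6, 4→0, 5→3, 6→4]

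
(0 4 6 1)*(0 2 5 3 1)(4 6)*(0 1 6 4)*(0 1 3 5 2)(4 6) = (0 6 3 4 1)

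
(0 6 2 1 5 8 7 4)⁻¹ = (0 4 7 8 5 1 2 6)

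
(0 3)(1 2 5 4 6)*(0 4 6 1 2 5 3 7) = (0 7)(1 5 6 2 3 4)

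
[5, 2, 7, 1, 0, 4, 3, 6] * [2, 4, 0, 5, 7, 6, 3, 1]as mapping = [0→6, 1→0, 2→1, 3→4, 4→2, 5→7, 6→5, 7→3]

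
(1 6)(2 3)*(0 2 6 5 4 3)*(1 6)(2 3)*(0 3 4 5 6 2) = (0 4)(1 6 2 3)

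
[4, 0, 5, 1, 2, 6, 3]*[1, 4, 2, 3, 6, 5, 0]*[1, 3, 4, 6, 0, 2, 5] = [5, 3, 2, 0, 4, 1, 6]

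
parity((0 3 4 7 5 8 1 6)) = odd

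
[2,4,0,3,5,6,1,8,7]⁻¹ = [2,6,0,3,1,4,5,8,7]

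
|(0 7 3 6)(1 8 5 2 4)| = 20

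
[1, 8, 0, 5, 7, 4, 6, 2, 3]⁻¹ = [2, 0, 7, 8, 5, 3, 6, 4, 1]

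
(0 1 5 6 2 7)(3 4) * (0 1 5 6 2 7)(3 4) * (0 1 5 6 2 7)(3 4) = (0 6)(1 2)(3 4)(5 7)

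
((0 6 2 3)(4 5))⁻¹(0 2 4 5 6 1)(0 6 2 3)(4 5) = (1 6 3 5 4 2)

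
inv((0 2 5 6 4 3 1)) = (0 1 3 4 6 5 2)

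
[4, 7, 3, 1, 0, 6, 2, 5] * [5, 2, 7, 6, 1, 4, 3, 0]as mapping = [0→1, 1→0, 2→6, 3→2, 4→5, 5→3, 6→7, 7→4]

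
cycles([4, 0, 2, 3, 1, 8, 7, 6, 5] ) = (0 4 1)(5 8)(6 7)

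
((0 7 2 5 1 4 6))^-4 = (0 5 6 2 4 7 1)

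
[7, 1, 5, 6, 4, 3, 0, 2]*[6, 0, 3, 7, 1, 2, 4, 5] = [5, 0, 2, 4, 1, 7, 6, 3]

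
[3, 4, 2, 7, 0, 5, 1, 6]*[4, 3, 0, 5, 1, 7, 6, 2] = [5, 1, 0, 2, 4, 7, 3, 6]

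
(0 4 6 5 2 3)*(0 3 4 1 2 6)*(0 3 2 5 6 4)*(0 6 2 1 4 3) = (0 4)(1 5 3)(2 6)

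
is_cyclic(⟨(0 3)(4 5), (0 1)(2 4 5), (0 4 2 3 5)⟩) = no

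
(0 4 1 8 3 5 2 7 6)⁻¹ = (0 6 7 2 5 3 8 1 4)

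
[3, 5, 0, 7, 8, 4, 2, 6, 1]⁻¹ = [2, 8, 6, 0, 5, 1, 7, 3, 4]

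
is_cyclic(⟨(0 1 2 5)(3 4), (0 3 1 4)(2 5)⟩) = no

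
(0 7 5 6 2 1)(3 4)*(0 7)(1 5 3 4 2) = (1 7 3 2 5 6)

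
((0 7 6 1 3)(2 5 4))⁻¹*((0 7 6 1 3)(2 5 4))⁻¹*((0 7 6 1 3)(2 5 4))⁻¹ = (0 6 3 7 1)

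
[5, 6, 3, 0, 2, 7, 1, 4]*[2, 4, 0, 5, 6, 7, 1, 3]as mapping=[0→7, 1→1, 2→5, 3→2, 4→0, 5→3, 6→4, 7→6]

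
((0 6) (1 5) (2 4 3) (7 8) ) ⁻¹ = (0 6) (1 5) (2 3 4) (7 8) 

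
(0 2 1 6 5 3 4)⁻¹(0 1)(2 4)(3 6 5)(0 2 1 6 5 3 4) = (0 1)(2 6)(3 4 5)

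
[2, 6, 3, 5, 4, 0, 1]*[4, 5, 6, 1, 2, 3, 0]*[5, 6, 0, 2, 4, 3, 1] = [1, 5, 6, 2, 0, 4, 3]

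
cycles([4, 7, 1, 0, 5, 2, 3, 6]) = (0 4 5 2 1 7 6 3)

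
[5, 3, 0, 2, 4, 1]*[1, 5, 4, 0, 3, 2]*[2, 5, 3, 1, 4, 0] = [3, 2, 5, 4, 1, 0]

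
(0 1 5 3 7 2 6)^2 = (0 5 7 6 1 3 2)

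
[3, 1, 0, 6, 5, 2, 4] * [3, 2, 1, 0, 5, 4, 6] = [0, 2, 3, 6, 4, 1, 5]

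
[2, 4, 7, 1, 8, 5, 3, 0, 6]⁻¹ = [7, 3, 0, 6, 1, 5, 8, 2, 4]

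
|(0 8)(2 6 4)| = 6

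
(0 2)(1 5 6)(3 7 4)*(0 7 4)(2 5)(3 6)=(0 5 3 4 6 1 2 7)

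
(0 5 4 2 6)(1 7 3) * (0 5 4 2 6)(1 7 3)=(0 4 6 5 2)(1 3 7)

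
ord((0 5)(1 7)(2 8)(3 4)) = 2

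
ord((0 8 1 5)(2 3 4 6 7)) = 20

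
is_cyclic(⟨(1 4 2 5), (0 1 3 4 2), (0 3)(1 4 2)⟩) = no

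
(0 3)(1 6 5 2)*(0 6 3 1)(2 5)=(0 1 3 6 2)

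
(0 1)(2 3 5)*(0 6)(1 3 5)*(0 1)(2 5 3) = (0 2 3)(1 6)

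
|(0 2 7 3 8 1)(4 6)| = 6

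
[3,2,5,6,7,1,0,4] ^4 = [3,2,5,6,4,1,0,7] 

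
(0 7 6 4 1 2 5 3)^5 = (0 2 6 3 1 7 5 4)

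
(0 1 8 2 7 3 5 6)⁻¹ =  (0 6 5 3 7 2 8 1)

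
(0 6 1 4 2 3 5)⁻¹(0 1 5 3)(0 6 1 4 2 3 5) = (0 5 6 4)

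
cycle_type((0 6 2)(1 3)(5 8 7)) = 2.3^2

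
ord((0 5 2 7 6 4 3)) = 7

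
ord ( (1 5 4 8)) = 4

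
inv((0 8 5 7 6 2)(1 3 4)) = (0 2 6 7 5 8)(1 4 3)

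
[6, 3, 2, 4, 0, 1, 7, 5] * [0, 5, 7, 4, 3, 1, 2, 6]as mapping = [0→2, 1→4, 2→7, 3→3, 4→0, 5→5, 6→6, 7→1]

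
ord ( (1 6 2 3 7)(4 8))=10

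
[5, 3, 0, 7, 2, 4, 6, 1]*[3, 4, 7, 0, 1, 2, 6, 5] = [2, 0, 3, 5, 7, 1, 6, 4]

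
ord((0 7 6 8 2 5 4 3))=8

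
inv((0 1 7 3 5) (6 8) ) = (0 5 3 7 1) (6 8) 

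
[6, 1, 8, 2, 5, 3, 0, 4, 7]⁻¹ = [6, 1, 3, 5, 7, 4, 0, 8, 2]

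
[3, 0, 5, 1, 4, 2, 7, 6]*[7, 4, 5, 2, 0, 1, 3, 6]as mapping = [0→2, 1→7, 2→1, 3→4, 4→0, 5→5, 6→6, 7→3]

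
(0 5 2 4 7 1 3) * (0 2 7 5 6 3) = (0 6 3 2 4 5 7 1)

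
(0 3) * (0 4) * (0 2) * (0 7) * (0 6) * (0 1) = (0 3 4 2 7 6 1)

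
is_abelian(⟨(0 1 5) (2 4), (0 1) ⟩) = no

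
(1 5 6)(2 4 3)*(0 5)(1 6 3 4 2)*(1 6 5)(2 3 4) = (0 1)(2 3 6 5 4)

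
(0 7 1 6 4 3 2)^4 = (0 4 7 3 1 2 6)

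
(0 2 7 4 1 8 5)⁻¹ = (0 5 8 1 4 7 2)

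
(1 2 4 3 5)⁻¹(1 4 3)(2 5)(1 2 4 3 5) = (1 4)(2 3 5)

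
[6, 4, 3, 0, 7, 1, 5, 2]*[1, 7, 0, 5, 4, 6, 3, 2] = [3, 4, 5, 1, 2, 7, 6, 0]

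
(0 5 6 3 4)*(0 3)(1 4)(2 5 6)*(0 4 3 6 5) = (0 5 2)(1 3)(4 6)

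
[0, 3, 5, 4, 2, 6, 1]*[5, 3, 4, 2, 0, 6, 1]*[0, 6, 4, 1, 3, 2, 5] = [2, 4, 5, 0, 3, 6, 1]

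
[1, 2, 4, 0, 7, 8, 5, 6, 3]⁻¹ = [3, 0, 1, 8, 2, 6, 7, 4, 5]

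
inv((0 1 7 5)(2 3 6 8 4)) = (0 5 7 1)(2 4 8 6 3)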